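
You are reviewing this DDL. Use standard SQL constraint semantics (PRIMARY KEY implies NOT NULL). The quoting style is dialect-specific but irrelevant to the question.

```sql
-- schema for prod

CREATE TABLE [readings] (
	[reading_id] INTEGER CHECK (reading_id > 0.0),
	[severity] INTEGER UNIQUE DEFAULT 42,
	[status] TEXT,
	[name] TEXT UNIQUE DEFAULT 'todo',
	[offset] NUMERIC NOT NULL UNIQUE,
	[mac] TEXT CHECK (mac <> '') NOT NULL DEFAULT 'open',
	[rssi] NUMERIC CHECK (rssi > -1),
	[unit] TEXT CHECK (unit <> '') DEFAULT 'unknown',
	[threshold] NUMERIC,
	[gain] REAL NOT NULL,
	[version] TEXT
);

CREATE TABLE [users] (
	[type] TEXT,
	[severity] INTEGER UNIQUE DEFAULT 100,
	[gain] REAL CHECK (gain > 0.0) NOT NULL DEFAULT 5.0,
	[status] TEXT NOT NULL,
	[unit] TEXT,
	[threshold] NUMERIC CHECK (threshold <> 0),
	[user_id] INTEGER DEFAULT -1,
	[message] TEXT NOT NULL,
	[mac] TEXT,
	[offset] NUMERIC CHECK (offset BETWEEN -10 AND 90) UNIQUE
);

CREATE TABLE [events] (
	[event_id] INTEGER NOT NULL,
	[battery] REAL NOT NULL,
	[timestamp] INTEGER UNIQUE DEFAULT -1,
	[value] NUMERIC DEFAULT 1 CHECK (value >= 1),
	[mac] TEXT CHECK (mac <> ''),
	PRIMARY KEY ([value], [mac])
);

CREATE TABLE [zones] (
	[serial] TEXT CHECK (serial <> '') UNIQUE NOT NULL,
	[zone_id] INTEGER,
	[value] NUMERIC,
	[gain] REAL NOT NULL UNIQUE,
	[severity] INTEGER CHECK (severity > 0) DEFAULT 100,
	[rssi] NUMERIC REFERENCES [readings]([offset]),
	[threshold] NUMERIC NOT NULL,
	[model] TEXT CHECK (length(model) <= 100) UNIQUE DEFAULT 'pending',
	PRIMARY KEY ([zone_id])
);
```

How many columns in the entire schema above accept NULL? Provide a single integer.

readings: 8 nullable (reading_id, severity, status, name, rssi, unit, threshold, version — PK none and explicit NOT NULL columns excluded).
users: 7 nullable (type, severity, unit, threshold, user_id, mac, offset — PK none and explicit NOT NULL columns excluded).
events: 1 nullable (timestamp — PK (value, mac) and explicit NOT NULL columns excluded).
zones: 4 nullable (value, severity, rssi, model — PK (zone_id) and explicit NOT NULL columns excluded).
Total: 8 + 7 + 1 + 4 = 20.

20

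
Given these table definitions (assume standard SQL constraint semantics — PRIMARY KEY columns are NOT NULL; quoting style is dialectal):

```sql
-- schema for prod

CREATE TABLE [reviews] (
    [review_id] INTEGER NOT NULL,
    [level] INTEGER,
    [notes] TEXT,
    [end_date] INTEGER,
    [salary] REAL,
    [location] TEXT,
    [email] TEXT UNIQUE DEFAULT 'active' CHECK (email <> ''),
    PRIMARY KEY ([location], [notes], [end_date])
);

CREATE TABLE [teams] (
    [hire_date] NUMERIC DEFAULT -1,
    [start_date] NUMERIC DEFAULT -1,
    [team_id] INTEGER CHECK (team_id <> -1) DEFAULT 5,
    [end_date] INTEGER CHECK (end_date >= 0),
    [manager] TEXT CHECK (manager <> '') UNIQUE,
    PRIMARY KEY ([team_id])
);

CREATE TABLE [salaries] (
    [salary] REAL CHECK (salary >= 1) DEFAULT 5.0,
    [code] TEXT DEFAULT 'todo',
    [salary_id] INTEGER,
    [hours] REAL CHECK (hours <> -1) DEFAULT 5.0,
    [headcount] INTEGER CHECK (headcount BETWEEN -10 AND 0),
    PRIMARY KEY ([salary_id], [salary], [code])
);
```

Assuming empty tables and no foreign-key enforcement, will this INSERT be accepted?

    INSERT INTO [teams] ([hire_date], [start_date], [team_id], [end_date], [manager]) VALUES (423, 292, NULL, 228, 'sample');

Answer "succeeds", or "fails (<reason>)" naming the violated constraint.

fails (NOT NULL on team_id)

team_id is explicitly set to NULL, but team_id is part of the PRIMARY KEY (implied NOT NULL).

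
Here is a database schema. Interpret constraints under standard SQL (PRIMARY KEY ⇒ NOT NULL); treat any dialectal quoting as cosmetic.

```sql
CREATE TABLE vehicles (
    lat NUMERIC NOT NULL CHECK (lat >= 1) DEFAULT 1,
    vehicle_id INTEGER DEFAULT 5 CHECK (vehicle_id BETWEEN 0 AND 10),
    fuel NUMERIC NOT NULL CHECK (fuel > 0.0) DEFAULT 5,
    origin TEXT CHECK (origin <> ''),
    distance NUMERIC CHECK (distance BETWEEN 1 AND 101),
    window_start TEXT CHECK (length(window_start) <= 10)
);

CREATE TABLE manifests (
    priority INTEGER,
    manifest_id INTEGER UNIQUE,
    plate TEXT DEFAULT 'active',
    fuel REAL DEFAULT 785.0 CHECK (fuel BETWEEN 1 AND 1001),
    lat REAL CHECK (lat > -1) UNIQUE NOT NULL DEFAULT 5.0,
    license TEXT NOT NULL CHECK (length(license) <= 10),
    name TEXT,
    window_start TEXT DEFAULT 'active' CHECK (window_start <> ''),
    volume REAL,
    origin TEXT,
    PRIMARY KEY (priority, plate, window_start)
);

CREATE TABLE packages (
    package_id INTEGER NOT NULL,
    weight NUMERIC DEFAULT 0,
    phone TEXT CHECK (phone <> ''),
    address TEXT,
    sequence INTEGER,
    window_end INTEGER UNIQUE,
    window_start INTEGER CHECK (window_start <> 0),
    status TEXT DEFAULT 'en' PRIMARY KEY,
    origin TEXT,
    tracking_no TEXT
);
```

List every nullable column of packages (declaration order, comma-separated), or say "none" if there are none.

- package_id: declared NOT NULL → not nullable.
- weight: DEFAULT only fills an omitted column; an explicit NULL is still allowed → nullable.
- phone: CHECK does not forbid NULL (a CHECK constraint passes when its expression is NULL) → nullable.
- address: no NOT NULL constraint applies → nullable.
- sequence: no NOT NULL constraint applies → nullable.
- window_end: UNIQUE does not imply NOT NULL → nullable.
- window_start: CHECK does not forbid NULL (a CHECK constraint passes when its expression is NULL) → nullable.
- status: part of the PRIMARY KEY, which implies NOT NULL → not nullable.
- origin: no NOT NULL constraint applies → nullable.
- tracking_no: no NOT NULL constraint applies → nullable.

weight, phone, address, sequence, window_end, window_start, origin, tracking_no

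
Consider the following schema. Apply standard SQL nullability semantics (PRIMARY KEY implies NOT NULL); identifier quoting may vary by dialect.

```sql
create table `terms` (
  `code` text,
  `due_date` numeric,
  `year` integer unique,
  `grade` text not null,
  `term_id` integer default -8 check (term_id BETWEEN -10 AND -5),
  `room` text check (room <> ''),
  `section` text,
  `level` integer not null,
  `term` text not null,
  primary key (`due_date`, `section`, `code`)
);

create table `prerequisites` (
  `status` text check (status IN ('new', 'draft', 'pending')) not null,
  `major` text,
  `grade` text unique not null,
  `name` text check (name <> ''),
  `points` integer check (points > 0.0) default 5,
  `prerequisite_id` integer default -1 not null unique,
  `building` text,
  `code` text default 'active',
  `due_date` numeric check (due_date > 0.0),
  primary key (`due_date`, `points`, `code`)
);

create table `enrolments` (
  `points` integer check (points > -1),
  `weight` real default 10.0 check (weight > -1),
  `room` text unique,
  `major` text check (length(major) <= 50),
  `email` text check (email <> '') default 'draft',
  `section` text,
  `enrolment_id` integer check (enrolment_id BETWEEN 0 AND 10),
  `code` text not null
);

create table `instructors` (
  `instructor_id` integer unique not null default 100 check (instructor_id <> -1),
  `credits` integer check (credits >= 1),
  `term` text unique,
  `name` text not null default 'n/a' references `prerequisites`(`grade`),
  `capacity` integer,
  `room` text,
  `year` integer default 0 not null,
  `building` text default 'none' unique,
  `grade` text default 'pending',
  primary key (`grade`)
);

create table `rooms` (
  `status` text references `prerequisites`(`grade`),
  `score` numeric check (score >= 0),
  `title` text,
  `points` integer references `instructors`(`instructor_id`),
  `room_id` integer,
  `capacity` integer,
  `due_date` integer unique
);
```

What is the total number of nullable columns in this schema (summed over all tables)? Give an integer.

terms: 3 nullable (year, term_id, room — PK (due_date, section, code) and explicit NOT NULL columns excluded).
prerequisites: 3 nullable (major, name, building — PK (due_date, points, code) and explicit NOT NULL columns excluded).
enrolments: 7 nullable (points, weight, room, major, email, section, enrolment_id — PK none and explicit NOT NULL columns excluded).
instructors: 5 nullable (credits, term, capacity, room, building — PK (grade) and explicit NOT NULL columns excluded).
rooms: 7 nullable (status, score, title, points, room_id, capacity, due_date — PK none and explicit NOT NULL columns excluded).
Total: 3 + 3 + 7 + 5 + 7 = 25.

25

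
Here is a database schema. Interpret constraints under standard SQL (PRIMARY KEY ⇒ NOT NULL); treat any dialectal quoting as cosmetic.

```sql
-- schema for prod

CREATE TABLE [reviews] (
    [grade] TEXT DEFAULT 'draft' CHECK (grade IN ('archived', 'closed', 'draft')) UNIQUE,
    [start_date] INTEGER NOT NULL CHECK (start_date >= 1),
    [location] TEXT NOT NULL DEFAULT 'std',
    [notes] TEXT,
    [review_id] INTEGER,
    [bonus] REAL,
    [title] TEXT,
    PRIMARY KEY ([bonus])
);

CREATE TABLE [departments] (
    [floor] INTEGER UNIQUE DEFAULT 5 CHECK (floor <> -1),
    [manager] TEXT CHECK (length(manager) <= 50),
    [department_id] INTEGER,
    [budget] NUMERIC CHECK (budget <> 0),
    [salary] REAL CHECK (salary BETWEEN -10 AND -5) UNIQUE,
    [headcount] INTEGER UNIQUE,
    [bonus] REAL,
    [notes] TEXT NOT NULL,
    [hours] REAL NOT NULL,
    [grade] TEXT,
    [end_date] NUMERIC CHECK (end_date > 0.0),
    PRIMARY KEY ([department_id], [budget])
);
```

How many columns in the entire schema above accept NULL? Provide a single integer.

reviews: 4 nullable (grade, notes, review_id, title — PK (bonus) and explicit NOT NULL columns excluded).
departments: 7 nullable (floor, manager, salary, headcount, bonus, grade, end_date — PK (department_id, budget) and explicit NOT NULL columns excluded).
Total: 4 + 7 = 11.

11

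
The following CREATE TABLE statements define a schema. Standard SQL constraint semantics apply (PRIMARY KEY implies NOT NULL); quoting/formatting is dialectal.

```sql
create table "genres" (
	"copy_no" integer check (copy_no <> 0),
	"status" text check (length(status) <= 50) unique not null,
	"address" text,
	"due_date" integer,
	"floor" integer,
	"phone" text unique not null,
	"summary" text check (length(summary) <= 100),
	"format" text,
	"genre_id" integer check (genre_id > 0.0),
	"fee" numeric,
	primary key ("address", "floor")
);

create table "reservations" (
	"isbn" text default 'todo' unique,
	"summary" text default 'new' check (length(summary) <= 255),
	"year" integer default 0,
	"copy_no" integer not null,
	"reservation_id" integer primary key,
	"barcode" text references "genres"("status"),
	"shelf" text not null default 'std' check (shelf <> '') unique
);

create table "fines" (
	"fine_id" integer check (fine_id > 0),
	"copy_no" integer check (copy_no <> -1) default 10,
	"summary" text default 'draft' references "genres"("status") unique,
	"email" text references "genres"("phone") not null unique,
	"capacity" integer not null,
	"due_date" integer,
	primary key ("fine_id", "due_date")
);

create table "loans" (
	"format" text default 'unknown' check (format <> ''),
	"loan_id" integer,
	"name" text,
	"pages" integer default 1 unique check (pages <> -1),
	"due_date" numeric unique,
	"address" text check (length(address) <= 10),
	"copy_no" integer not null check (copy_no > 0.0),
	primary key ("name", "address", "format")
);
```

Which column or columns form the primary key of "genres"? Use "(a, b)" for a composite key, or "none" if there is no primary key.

(address, floor)

A table-level PRIMARY KEY clause names 2 columns: address, floor.
This is a composite key — the combination is unique, not each column individually.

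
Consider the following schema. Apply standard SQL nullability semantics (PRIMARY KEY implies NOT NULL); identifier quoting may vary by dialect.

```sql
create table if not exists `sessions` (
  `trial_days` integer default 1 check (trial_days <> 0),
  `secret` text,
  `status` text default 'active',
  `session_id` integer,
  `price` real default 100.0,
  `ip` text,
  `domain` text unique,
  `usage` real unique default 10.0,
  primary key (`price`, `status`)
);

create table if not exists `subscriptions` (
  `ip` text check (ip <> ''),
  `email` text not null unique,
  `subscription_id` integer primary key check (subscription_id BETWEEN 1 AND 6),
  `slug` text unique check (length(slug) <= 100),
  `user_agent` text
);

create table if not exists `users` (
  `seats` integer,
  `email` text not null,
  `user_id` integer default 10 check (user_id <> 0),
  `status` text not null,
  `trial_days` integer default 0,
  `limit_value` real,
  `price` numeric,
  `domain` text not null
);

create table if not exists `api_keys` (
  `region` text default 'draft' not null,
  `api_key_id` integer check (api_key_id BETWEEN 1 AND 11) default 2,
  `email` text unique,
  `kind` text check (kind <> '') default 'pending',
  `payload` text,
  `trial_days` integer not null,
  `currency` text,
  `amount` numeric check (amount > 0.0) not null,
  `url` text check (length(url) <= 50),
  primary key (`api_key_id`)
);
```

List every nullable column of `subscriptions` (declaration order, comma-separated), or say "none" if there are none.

- ip: CHECK does not forbid NULL (a CHECK constraint passes when its expression is NULL) → nullable.
- email: declared NOT NULL → not nullable.
- subscription_id: part of the PRIMARY KEY, which implies NOT NULL → not nullable.
- slug: CHECK does not forbid NULL (a CHECK constraint passes when its expression is NULL) → nullable.
- user_agent: no NOT NULL constraint applies → nullable.

ip, slug, user_agent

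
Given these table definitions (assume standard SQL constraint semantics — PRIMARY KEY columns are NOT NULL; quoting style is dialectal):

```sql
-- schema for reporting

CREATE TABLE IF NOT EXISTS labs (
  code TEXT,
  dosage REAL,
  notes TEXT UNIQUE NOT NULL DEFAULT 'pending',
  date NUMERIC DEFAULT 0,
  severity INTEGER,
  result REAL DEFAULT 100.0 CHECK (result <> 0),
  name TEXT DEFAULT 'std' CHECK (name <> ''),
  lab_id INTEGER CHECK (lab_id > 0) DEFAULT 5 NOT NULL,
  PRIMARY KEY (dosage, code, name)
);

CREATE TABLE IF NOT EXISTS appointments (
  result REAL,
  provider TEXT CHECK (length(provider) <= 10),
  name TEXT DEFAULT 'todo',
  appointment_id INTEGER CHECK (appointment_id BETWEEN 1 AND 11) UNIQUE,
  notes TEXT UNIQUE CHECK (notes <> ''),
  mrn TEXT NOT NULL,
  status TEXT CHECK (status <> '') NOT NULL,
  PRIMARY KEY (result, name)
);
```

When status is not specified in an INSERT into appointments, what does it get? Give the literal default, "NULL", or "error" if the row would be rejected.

error

status has no DEFAULT clause.
Omitting it would insert NULL, but it is declared NOT NULL, so the INSERT fails.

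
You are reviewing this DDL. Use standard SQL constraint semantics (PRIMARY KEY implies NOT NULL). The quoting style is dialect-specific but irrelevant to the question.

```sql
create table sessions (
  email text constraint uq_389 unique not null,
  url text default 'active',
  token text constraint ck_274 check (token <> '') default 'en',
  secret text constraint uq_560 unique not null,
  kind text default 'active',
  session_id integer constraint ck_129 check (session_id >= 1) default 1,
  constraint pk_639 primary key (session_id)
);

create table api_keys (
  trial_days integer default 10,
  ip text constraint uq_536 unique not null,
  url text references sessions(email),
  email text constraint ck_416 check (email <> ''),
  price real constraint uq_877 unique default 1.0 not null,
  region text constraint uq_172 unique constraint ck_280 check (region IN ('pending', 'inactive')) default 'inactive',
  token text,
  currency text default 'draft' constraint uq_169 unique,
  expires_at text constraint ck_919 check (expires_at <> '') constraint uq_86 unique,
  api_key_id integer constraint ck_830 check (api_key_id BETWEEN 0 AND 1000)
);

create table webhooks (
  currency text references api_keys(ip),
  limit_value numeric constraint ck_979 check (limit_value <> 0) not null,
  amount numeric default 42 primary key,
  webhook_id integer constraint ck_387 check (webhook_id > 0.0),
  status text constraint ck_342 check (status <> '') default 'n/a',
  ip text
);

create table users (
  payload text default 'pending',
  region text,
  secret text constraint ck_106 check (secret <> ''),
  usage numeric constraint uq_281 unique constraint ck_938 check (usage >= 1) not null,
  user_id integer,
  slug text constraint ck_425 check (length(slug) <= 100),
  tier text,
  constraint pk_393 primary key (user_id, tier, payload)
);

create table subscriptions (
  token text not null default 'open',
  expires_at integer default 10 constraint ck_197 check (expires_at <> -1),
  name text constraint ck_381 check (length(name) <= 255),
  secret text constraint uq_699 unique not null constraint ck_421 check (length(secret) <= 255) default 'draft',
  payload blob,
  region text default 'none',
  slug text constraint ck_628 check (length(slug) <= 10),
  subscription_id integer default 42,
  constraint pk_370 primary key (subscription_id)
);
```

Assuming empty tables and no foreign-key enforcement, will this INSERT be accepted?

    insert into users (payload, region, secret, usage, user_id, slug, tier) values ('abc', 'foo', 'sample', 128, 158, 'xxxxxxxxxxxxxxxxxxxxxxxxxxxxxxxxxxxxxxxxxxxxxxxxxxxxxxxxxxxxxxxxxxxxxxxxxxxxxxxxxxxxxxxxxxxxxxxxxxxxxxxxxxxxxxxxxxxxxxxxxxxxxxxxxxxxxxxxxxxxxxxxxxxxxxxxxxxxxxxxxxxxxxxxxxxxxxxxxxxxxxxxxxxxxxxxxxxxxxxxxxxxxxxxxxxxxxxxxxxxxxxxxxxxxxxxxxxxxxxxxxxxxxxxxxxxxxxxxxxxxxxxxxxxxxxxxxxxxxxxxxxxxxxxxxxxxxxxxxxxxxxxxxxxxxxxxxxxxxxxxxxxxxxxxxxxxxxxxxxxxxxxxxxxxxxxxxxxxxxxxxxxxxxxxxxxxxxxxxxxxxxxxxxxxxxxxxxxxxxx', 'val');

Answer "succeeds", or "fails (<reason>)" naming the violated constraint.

fails (CHECK on slug)

The value 'xxxxxxxxxxxxxxxxxxxxxxxxxxxxxxxxxxxxxxxxxxxxxxxxxxxxxxxxxxxxxxxxxxxxxxxxxxxxxxxxxxxxxxxxxxxxxxxxxxxxxxxxxxxxxxxxxxxxxxxxxxxxxxxxxxxxxxxxxxxxxxxxxxxxxxxxxxxxxxxxxxxxxxxxxxxxxxxxxxxxxxxxxxxxxxxxxxxxxxxxxxxxxxxxxxxxxxxxxxxxxxxxxxxxxxxxxxxxxxxxxxxxxxxxxxxxxxxxxxxxxxxxxxxxxxxxxxxxxxxxxxxxxxxxxxxxxxxxxxxxxxxxxxxxxxxxxxxxxxxxxxxxxxxxxxxxxxxxxxxxxxxxxxxxxxxxxxxxxxxxxxxxxxxxxxxxxxxxxxxxxxxxxxxxxxxxxxxxxxxx' for slug violates CHECK (length(slug) <= 100).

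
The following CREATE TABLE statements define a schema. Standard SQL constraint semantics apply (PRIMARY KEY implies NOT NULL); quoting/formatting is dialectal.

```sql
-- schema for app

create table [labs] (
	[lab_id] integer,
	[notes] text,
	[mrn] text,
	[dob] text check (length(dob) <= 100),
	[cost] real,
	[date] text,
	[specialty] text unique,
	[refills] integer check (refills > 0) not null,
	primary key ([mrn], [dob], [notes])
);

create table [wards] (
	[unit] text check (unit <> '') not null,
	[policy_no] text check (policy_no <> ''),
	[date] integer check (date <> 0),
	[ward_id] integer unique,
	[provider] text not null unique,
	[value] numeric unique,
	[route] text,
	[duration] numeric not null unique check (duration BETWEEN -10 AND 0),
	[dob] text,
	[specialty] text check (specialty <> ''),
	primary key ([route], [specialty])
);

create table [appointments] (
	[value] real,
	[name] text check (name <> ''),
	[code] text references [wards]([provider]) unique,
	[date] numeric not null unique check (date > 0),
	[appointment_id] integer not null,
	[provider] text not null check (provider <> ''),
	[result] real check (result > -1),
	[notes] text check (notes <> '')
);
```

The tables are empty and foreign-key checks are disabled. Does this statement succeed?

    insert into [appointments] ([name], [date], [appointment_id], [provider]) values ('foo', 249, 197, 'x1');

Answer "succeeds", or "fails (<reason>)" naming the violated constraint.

NOT NULL columns: appointment_id is supplied; date is supplied; provider is supplied.
CHECK constraints: 'foo' satisfies (name <> ''); 249 satisfies (date > 0); 'x1' satisfies (provider <> '').
No constraint is violated.

succeeds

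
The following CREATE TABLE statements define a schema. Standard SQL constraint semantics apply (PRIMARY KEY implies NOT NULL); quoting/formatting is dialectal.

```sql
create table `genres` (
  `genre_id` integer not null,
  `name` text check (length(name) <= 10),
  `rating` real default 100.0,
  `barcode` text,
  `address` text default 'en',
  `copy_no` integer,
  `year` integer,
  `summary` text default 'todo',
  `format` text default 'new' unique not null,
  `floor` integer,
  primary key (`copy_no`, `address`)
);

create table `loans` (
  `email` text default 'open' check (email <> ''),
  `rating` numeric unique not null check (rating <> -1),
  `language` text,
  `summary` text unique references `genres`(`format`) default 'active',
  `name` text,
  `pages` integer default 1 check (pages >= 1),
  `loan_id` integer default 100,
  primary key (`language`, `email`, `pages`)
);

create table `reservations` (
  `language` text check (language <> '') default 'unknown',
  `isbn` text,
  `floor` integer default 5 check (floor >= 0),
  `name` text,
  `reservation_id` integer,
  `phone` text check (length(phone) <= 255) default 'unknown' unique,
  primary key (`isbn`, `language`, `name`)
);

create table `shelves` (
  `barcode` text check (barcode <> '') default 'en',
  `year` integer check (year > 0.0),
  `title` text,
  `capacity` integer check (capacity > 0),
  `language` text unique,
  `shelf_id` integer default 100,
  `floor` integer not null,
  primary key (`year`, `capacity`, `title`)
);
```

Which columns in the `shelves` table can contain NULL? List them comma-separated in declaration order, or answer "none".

- barcode: CHECK does not forbid NULL (a CHECK constraint passes when its expression is NULL) → nullable.
- year: part of the PRIMARY KEY, which implies NOT NULL → not nullable.
- title: part of the PRIMARY KEY, which implies NOT NULL → not nullable.
- capacity: part of the PRIMARY KEY, which implies NOT NULL → not nullable.
- language: UNIQUE does not imply NOT NULL → nullable.
- shelf_id: DEFAULT only fills an omitted column; an explicit NULL is still allowed → nullable.
- floor: declared NOT NULL → not nullable.

barcode, language, shelf_id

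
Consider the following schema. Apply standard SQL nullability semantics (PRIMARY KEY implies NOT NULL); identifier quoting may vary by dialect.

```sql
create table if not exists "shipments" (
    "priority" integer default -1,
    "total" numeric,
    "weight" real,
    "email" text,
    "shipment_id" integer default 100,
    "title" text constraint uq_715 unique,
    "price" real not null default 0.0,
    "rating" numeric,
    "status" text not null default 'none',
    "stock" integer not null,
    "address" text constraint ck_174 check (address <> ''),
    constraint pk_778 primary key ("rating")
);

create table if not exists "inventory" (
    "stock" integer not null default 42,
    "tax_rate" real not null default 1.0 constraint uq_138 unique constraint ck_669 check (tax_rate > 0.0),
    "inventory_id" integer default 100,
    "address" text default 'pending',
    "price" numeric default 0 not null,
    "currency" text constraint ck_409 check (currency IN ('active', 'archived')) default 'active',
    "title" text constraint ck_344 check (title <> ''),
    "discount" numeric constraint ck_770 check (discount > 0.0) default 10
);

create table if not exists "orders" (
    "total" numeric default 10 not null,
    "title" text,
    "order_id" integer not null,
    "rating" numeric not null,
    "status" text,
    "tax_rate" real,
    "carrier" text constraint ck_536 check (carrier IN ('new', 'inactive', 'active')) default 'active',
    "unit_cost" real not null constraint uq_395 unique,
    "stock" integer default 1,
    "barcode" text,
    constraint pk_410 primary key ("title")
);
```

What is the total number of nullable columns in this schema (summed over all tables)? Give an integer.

shipments: 7 nullable (priority, total, weight, email, shipment_id, title, address — PK (rating) and explicit NOT NULL columns excluded).
inventory: 5 nullable (inventory_id, address, currency, title, discount — PK none and explicit NOT NULL columns excluded).
orders: 5 nullable (status, tax_rate, carrier, stock, barcode — PK (title) and explicit NOT NULL columns excluded).
Total: 7 + 5 + 5 = 17.

17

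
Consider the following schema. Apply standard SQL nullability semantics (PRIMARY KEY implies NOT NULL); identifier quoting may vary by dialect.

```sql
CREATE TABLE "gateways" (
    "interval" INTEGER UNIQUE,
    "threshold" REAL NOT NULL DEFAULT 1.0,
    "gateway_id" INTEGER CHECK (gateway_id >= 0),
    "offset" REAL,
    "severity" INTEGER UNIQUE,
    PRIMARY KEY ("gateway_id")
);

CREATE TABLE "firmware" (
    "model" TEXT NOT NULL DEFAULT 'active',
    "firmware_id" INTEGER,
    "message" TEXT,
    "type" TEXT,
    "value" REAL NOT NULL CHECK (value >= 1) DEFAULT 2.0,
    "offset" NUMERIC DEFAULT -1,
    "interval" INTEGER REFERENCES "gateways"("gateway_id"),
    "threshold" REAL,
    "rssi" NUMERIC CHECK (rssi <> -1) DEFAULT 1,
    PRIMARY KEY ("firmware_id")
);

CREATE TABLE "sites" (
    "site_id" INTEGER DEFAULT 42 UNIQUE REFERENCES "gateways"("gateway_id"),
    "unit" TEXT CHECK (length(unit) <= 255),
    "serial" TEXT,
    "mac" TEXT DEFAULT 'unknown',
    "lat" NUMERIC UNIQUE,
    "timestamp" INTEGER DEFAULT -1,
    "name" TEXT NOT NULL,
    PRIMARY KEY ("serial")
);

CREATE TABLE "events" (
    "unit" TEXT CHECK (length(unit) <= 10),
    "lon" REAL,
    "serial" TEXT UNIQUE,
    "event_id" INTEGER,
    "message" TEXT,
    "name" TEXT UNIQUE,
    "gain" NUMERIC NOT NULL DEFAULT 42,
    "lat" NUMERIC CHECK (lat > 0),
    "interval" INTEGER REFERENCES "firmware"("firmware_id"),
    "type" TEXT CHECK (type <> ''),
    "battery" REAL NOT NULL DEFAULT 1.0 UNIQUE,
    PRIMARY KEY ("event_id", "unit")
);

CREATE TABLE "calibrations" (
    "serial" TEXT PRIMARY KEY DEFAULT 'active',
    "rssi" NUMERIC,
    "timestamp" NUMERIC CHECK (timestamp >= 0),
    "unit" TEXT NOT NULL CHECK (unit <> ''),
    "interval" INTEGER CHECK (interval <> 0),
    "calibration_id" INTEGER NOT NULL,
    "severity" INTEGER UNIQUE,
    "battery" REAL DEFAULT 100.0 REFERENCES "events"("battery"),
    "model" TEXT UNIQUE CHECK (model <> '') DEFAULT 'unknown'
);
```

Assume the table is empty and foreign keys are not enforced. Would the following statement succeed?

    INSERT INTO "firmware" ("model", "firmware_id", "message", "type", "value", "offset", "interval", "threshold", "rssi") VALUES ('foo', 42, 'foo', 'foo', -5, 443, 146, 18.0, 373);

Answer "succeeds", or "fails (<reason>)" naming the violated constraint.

fails (CHECK on value)

The value -5 for value violates CHECK (value >= 1).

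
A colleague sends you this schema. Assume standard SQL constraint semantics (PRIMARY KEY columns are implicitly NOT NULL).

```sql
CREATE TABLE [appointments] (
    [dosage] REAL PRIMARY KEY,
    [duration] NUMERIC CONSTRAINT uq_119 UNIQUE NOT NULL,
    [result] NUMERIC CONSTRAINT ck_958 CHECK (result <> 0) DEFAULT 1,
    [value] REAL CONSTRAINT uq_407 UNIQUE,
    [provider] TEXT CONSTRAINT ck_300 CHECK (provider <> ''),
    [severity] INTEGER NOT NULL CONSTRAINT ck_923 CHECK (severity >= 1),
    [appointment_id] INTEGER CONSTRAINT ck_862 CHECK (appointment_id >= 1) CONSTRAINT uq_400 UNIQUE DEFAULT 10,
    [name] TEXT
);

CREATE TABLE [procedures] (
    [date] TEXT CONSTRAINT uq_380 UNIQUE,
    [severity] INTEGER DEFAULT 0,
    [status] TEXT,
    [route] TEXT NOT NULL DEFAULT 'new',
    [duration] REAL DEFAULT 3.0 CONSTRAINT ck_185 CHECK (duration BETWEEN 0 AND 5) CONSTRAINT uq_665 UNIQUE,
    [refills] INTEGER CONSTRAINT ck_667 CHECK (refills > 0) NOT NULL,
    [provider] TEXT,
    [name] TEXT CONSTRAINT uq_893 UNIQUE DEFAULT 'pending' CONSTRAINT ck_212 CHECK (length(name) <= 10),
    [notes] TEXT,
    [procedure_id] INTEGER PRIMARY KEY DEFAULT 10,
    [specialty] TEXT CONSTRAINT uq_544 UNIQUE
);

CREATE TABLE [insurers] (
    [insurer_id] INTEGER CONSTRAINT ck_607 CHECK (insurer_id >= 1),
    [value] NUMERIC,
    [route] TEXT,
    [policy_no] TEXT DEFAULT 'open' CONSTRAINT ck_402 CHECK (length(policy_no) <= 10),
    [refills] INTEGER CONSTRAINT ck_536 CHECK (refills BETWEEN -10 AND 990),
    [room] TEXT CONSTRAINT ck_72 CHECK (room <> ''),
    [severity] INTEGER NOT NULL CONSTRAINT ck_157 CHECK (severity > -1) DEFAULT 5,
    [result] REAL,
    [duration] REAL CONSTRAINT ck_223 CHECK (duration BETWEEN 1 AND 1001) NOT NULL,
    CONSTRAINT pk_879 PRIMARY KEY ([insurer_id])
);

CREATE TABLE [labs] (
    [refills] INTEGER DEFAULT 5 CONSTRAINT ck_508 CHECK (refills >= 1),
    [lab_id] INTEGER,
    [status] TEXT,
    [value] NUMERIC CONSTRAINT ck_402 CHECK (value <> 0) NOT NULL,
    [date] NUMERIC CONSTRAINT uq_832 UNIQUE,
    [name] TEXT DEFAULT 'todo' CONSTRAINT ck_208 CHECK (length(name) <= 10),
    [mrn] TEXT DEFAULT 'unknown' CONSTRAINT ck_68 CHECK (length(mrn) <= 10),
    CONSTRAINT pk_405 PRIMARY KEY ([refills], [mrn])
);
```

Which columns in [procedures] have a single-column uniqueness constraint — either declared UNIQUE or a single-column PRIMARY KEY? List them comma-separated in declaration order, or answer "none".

date, duration, name, procedure_id, specialty

- date: declared UNIQUE → unique.
- severity: no UNIQUE or single-column PK constraint.
- status: no UNIQUE or single-column PK constraint.
- route: no UNIQUE or single-column PK constraint.
- duration: declared UNIQUE → unique.
- refills: no UNIQUE or single-column PK constraint.
- provider: no UNIQUE or single-column PK constraint.
- name: declared UNIQUE → unique.
- notes: no UNIQUE or single-column PK constraint.
- procedure_id: single-column PRIMARY KEY → unique.
- specialty: declared UNIQUE → unique.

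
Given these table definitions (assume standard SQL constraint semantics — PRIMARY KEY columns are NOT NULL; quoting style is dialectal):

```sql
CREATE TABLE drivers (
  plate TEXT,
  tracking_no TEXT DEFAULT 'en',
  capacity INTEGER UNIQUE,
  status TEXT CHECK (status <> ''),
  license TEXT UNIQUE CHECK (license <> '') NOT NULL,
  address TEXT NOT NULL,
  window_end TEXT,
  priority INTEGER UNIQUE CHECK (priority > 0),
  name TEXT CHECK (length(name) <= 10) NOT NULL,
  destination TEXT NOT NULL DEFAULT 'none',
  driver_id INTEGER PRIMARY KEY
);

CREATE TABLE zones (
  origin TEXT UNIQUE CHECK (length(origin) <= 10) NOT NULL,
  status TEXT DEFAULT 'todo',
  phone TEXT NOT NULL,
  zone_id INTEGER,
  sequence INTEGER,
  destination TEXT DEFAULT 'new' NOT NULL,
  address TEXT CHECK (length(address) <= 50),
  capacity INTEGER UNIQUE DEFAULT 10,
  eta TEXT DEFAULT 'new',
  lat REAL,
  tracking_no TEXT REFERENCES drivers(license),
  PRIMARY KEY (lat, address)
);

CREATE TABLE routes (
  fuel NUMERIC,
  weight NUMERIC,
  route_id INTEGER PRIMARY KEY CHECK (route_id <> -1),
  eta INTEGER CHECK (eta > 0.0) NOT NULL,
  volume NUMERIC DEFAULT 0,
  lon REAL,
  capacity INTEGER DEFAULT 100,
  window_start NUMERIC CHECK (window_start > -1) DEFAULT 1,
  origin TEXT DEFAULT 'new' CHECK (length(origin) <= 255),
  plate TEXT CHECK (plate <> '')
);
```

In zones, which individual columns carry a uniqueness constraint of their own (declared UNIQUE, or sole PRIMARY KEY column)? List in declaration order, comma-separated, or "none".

- origin: declared UNIQUE → unique.
- status: no UNIQUE or single-column PK constraint.
- phone: no UNIQUE or single-column PK constraint.
- zone_id: no UNIQUE or single-column PK constraint.
- sequence: no UNIQUE or single-column PK constraint.
- destination: no UNIQUE or single-column PK constraint.
- address: part of a composite PRIMARY KEY — only the tuple is unique, not this column on its own.
- capacity: declared UNIQUE → unique.
- eta: no UNIQUE or single-column PK constraint.
- lat: part of a composite PRIMARY KEY — only the tuple is unique, not this column on its own.
- tracking_no: no UNIQUE or single-column PK constraint.

origin, capacity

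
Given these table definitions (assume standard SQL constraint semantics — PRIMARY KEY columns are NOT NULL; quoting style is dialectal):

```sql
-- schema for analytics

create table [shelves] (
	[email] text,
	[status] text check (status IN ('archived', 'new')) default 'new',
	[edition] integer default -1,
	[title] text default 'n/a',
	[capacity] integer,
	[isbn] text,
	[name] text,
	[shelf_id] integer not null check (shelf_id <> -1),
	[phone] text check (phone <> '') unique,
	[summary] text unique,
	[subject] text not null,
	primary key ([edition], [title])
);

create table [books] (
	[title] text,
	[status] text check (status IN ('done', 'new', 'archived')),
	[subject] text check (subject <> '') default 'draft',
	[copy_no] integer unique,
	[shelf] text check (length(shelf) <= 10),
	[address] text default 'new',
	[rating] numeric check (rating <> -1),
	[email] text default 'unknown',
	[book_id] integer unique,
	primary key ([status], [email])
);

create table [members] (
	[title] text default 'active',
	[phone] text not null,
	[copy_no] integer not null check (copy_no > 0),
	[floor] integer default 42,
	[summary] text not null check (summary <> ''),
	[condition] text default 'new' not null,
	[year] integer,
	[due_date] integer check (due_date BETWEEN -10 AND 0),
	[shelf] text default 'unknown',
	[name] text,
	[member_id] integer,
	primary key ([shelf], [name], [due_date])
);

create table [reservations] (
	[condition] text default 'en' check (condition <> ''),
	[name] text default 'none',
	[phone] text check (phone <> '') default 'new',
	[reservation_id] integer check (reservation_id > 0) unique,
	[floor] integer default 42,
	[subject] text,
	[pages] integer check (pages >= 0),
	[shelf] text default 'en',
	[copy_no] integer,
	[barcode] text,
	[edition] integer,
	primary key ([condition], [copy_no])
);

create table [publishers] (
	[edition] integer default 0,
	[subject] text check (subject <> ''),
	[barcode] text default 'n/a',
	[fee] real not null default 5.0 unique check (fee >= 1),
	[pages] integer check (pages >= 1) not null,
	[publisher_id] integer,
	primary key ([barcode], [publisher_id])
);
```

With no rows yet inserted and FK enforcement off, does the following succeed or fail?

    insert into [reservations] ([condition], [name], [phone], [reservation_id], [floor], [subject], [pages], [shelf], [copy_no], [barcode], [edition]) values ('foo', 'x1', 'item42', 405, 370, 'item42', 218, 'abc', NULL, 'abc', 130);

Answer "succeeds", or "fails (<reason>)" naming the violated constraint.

copy_no is explicitly set to NULL, but copy_no is part of the PRIMARY KEY (implied NOT NULL).

fails (NOT NULL on copy_no)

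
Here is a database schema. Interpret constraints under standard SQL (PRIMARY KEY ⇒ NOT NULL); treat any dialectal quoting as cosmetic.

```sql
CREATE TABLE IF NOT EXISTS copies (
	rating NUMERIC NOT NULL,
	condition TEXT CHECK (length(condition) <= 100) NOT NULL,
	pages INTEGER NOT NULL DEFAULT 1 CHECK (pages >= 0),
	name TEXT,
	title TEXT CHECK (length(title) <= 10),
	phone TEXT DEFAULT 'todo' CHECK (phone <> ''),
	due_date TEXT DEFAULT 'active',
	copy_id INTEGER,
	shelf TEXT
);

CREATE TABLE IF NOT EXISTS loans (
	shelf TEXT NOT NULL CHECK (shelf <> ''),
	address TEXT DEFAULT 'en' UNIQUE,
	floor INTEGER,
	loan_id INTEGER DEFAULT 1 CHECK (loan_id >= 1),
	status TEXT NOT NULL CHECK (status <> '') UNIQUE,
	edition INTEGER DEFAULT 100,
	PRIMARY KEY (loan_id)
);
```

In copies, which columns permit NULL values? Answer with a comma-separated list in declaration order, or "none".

name, title, phone, due_date, copy_id, shelf

- rating: declared NOT NULL → not nullable.
- condition: declared NOT NULL → not nullable.
- pages: declared NOT NULL → not nullable.
- name: no NOT NULL constraint applies → nullable.
- title: CHECK does not forbid NULL (a CHECK constraint passes when its expression is NULL) → nullable.
- phone: CHECK does not forbid NULL (a CHECK constraint passes when its expression is NULL) → nullable.
- due_date: DEFAULT only fills an omitted column; an explicit NULL is still allowed → nullable.
- copy_id: no NOT NULL constraint applies → nullable.
- shelf: no NOT NULL constraint applies → nullable.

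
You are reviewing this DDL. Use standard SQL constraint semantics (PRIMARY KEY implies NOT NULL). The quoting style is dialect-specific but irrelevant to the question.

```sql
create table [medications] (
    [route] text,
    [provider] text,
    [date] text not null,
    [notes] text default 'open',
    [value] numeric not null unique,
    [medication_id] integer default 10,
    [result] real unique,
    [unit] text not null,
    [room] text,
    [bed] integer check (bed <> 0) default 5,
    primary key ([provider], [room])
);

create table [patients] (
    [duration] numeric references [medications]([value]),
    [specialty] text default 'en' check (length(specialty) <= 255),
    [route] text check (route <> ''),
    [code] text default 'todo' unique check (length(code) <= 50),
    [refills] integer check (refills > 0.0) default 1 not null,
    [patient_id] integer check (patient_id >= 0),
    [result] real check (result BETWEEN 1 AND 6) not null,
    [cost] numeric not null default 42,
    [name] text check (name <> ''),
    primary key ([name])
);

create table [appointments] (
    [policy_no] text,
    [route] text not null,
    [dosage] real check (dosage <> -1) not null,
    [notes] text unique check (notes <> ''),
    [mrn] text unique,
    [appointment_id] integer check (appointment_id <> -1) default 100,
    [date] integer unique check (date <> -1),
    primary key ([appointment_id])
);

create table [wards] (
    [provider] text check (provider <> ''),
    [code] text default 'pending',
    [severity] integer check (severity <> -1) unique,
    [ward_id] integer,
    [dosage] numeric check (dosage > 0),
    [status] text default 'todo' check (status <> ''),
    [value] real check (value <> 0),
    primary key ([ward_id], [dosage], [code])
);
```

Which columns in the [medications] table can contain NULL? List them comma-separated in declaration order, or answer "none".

route, notes, medication_id, result, bed

- route: no NOT NULL constraint applies → nullable.
- provider: part of the PRIMARY KEY, which implies NOT NULL → not nullable.
- date: declared NOT NULL → not nullable.
- notes: DEFAULT only fills an omitted column; an explicit NULL is still allowed → nullable.
- value: declared NOT NULL → not nullable.
- medication_id: DEFAULT only fills an omitted column; an explicit NULL is still allowed → nullable.
- result: UNIQUE does not imply NOT NULL → nullable.
- unit: declared NOT NULL → not nullable.
- room: part of the PRIMARY KEY, which implies NOT NULL → not nullable.
- bed: CHECK does not forbid NULL (a CHECK constraint passes when its expression is NULL) → nullable.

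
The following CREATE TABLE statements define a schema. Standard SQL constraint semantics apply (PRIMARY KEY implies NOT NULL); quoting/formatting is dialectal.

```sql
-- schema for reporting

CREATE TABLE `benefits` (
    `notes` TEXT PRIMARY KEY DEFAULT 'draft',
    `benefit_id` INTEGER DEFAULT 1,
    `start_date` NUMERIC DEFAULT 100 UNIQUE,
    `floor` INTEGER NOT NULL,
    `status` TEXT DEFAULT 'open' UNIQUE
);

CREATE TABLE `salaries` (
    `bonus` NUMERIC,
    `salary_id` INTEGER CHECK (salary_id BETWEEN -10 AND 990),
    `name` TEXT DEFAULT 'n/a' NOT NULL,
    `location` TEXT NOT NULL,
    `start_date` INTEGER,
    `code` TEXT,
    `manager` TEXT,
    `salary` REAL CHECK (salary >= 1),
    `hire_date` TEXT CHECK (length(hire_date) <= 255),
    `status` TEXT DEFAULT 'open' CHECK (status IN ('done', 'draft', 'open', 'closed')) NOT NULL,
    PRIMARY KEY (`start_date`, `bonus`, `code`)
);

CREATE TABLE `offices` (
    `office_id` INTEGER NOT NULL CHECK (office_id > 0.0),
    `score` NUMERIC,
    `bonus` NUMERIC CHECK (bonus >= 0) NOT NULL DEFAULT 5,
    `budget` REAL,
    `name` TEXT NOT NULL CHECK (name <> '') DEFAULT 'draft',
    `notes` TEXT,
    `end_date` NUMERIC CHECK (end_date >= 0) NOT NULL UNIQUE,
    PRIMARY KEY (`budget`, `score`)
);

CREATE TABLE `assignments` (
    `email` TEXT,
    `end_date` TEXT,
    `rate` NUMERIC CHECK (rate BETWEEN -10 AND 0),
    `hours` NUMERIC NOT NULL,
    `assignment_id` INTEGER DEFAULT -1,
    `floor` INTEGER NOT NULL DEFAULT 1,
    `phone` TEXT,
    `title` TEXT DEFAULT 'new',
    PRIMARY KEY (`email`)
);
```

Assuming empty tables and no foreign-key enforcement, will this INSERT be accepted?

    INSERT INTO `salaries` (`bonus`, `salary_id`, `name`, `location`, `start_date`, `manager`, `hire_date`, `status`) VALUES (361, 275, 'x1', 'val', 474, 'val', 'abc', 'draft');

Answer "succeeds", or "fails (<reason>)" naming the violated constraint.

code is omitted from the column list and has no DEFAULT, so it would receive NULL.
But code is part of the PRIMARY KEY (implied NOT NULL).

fails (NOT NULL on code)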